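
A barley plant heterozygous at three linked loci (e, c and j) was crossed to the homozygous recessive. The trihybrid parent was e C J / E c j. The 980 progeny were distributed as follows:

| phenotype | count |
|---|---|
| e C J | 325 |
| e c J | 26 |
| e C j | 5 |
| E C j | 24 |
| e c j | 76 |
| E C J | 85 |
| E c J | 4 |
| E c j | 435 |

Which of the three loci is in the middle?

The two rarest classes, e C j and E c J, are the double crossovers. Comparing them with the parentals, only the j allele has switched, so j is the middle locus and the order is e – j – c.

j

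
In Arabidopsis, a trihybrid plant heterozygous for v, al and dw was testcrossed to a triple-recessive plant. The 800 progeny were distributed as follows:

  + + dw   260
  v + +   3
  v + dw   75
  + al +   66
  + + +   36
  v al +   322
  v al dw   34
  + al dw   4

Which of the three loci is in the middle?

al

The two most frequent reciprocal classes, v al + and + + dw, are the parental types, so the F1 was v al + / + + dw.
The two rarest classes, v + + and + al dw, are the double crossovers. Comparing them with the parentals, only the al allele has switched, so al is the middle locus and the order is dw – al – v.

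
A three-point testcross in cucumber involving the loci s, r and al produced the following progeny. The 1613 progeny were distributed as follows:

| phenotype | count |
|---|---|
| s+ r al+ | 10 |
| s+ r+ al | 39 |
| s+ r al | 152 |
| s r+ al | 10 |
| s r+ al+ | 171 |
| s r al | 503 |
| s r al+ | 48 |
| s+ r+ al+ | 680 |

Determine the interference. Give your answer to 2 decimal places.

0.12

The two most frequent reciprocal classes, s+ r+ al+ and s r al, are the parental types, so the F1 was s+ r+ al+ / s r al.
The two rarest classes, s+ r al+ and s r+ al, are the double crossovers. Comparing them with the parentals, only the r allele has switched, so r is the middle locus and the order is s – r – al.
s–r: (323 + 20)/1613 = 0.2126; r–al: (87 + 20)/1613 = 0.0663.
Expected DCO frequency = 0.2126 × 0.0663 ≈ 0.01410; observed = 20/1613 ≈ 0.01240.
Coefficient of coincidence = 0.01240/0.01410 ≈ 0.88; interference = 1 − 0.88 = 0.12.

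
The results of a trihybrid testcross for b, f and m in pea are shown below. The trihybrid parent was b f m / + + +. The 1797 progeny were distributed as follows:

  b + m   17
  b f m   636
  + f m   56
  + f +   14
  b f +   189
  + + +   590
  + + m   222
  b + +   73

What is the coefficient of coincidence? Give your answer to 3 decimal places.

0.788

The two rarest classes, b + m and + f +, are the double crossovers. Comparing them with the parentals, only the f allele has switched, so f is the middle locus and the order is m – f – b.
m–f: (411 + 31)/1797 = 0.2460; f–b: (129 + 31)/1797 = 0.0890.
Expected DCO frequency = 0.2460 × 0.0890 ≈ 0.02189; observed = 31/1797 ≈ 0.01725.
Coefficient of coincidence = 0.01725/0.02189 ≈ 0.788.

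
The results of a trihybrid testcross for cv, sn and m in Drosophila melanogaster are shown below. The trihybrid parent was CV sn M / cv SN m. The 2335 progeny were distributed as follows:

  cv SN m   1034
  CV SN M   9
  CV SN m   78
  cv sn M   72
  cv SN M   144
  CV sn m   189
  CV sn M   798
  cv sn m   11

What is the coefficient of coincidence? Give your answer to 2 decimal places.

0.78

The two rarest classes, CV SN M and cv sn m, are the double crossovers. Comparing them with the parentals, only the sn allele has switched, so sn is the middle locus and the order is m – sn – cv.
m–sn: (333 + 20)/2335 = 0.1512; sn–cv: (150 + 20)/2335 = 0.0728.
Expected DCO frequency = 0.1512 × 0.0728 ≈ 0.01101; observed = 20/2335 ≈ 0.00857.
Coefficient of coincidence = 0.00857/0.01101 ≈ 0.78.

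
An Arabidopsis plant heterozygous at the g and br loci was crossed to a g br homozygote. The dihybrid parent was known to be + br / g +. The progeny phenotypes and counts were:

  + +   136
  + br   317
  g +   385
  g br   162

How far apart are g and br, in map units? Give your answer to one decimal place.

29.8 map units

The recombinant classes are + + and g br: 136 + 162 = 298.
Recombination frequency = 298/1000 = 0.2980 ≈ 29.8%, i.e. 29.8 map units.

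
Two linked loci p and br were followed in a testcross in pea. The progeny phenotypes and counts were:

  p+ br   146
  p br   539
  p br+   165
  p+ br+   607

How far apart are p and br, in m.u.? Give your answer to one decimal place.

21.3 m.u.

The two most frequent classes, p+ br+ (607) and p br (539), are the parental types, so the F1 was p+ br+ / p br.
The recombinant classes are p+ br and p br+: 146 + 165 = 311.
Recombination frequency = 311/1457 = 0.2135 ≈ 21.3%, i.e. 21.3 m.u.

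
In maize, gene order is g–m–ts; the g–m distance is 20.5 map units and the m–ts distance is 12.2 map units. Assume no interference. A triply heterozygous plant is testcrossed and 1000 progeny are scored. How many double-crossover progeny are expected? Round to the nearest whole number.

25

Map distances give recombination frequencies of 0.205 and 0.122 for the two intervals.
With no interference, expected double-crossover frequency = 0.205 × 0.122 = 0.02501.
Expected number = 0.02501 × 1000 = 25.01 ≈ 25.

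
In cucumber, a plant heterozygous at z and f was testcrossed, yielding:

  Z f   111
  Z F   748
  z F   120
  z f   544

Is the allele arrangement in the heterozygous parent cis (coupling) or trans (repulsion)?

The two most frequent classes are Z F (748) and z f (544); these are the parental (non-recombinant) types.
So the F1 carried Z F on one chromosome and z f on the other — the recessive alleles are on the same chromosome (cis / coupling).

cis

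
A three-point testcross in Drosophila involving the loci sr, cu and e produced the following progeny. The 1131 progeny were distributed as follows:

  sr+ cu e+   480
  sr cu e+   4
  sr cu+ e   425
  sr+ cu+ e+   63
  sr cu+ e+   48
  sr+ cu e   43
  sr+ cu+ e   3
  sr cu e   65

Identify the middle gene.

The two most frequent reciprocal classes, sr+ cu e+ and sr cu+ e, are the parental types, so the F1 was sr+ cu e+ / sr cu+ e.
The two rarest classes, sr cu e+ and sr+ cu+ e, are the double crossovers. Comparing them with the parentals, only the sr allele has switched, so sr is the middle locus and the order is e – sr – cu.

sr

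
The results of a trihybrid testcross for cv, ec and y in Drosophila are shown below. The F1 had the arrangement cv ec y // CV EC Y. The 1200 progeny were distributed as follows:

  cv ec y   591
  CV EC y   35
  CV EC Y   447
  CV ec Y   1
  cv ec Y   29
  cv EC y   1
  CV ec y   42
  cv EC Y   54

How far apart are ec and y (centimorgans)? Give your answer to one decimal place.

5.5 centimorgans

The two rarest classes, cv EC y and CV ec Y, are the double crossovers. Comparing them with the parentals, only the ec allele has switched, so ec is the middle locus and the order is y – ec – cv.
Crossovers in the y–ec interval produce the single-crossover classes cv ec Y and CV EC y (29 + 35 = 64) plus the double crossovers (2).
RF(y–ec) = (64 + 2) / 1200 = 66/1200 = 0.0550 → 5.5 centimorgans.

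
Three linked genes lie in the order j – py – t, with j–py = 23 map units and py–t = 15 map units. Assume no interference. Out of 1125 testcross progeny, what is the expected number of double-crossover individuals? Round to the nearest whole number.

39

Map distances give recombination frequencies of 0.230 and 0.150 for the two intervals.
With no interference, expected double-crossover frequency = 0.230 × 0.150 = 0.03450.
Expected number = 0.03450 × 1125 = 38.81 ≈ 39.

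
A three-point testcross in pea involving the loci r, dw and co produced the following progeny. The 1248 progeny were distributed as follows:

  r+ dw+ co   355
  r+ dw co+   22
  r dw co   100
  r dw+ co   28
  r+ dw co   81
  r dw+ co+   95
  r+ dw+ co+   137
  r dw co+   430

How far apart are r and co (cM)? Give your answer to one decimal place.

The two most frequent reciprocal classes, r dw co+ and r+ dw+ co, are the parental types, so the F1 was r dw co+ / r+ dw+ co.
The two rarest classes, r+ dw co+ and r dw+ co, are the double crossovers. Comparing them with the parentals, only the r allele has switched, so r is the middle locus and the order is co – r – dw.
Crossovers in the co–r interval produce the single-crossover classes r dw co and r+ dw+ co+ (100 + 137 = 237) plus the double crossovers (50).
RF(co–r) = (237 + 50) / 1248 = 287/1248 = 0.2300 → 23.0 cM.

23.0 cM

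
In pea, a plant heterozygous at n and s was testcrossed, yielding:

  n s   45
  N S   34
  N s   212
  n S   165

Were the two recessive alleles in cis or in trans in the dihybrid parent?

trans

The two most frequent classes are N s (212) and n S (165); these are the parental (non-recombinant) types.
So the F1 carried N s on one chromosome and n S on the other — the recessive alleles are on opposite chromosomes (trans / repulsion).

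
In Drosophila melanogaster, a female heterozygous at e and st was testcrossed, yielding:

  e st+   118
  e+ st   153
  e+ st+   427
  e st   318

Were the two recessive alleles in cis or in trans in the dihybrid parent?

The two most frequent classes are e+ st+ (427) and e st (318); these are the parental (non-recombinant) types.
So the F1 carried e+ st+ on one chromosome and e st on the other — the recessive alleles are on the same chromosome (cis / coupling).

cis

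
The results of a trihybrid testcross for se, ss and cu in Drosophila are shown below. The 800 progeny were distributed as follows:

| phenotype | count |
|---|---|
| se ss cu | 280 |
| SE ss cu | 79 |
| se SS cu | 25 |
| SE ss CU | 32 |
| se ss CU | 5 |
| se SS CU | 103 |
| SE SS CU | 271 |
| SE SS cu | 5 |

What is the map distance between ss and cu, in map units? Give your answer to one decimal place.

The two most frequent reciprocal classes, se ss cu and SE SS CU, are the parental types, so the F1 was se ss cu / SE SS CU.
The two rarest classes, se ss CU and SE SS cu, are the double crossovers. Comparing them with the parentals, only the cu allele has switched, so cu is the middle locus and the order is se – cu – ss.
Crossovers in the cu–ss interval produce the single-crossover classes se SS cu and SE ss CU (25 + 32 = 57) plus the double crossovers (10).
RF(cu–ss) = (57 + 10) / 800 = 67/800 = 0.0838 → 8.4 map units.

8.4 map units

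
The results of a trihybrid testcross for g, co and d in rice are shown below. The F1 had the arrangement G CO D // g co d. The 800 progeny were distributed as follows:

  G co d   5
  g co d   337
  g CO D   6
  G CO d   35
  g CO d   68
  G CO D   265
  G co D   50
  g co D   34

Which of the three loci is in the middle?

g

The two rarest classes, g CO D and G co d, are the double crossovers. Comparing them with the parentals, only the g allele has switched, so g is the middle locus and the order is d – g – co.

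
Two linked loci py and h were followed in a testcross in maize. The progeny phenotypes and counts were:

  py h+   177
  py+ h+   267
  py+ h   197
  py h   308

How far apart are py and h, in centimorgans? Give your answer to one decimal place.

The two most frequent classes, py+ h+ (267) and py h (308), are the parental types, so the F1 was py+ h+ / py h.
The recombinant classes are py+ h and py h+: 197 + 177 = 374.
Recombination frequency = 374/949 = 0.3941 ≈ 39.4%, i.e. 39.4 centimorgans.

39.4 centimorgans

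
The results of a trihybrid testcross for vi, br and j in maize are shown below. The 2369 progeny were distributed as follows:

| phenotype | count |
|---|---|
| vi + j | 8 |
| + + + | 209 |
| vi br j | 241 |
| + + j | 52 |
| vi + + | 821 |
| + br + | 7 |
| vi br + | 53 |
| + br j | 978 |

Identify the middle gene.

j

The two most frequent reciprocal classes, vi + + and + br j, are the parental types, so the F1 was vi + + / + br j.
The two rarest classes, vi + j and + br +, are the double crossovers. Comparing them with the parentals, only the j allele has switched, so j is the middle locus and the order is br – j – vi.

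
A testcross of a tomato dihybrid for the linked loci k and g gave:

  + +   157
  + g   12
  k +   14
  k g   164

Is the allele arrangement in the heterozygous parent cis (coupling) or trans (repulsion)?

cis

The two most frequent classes are + + (157) and k g (164); these are the parental (non-recombinant) types.
So the F1 carried + + on one chromosome and k g on the other — the recessive alleles are on the same chromosome (cis / coupling).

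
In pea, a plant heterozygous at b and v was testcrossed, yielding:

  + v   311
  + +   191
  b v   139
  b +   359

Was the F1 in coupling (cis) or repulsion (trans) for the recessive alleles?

trans

The two most frequent classes are + v (311) and b + (359); these are the parental (non-recombinant) types.
So the F1 carried + v on one chromosome and b + on the other — the recessive alleles are on opposite chromosomes (trans / repulsion).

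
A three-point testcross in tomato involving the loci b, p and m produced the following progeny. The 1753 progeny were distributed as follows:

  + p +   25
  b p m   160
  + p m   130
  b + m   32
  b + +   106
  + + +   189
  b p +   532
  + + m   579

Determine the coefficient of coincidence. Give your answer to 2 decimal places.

The two most frequent reciprocal classes, b p + and + + m, are the parental types, so the F1 was b p + / + + m.
The two rarest classes, + p + and b + m, are the double crossovers. Comparing them with the parentals, only the b allele has switched, so b is the middle locus and the order is p – b – m.
p–b: (236 + 57)/1753 = 0.1671; b–m: (349 + 57)/1753 = 0.2316.
Expected DCO frequency = 0.1671 × 0.2316 ≈ 0.03870; observed = 57/1753 ≈ 0.03252.
Coefficient of coincidence = 0.03252/0.03870 ≈ 0.84.

0.84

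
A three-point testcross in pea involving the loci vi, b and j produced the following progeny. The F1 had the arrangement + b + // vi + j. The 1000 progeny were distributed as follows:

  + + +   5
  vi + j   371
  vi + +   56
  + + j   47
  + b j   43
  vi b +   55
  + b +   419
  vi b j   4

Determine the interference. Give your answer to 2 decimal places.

0.25

The two rarest classes, + + + and vi b j, are the double crossovers. Comparing them with the parentals, only the b allele has switched, so b is the middle locus and the order is j – b – vi.
j–b: (99 + 9)/1000 = 0.1080; b–vi: (102 + 9)/1000 = 0.1110.
Expected DCO frequency = 0.1080 × 0.1110 ≈ 0.01199; observed = 9/1000 ≈ 0.00900.
Coefficient of coincidence = 0.00900/0.01199 ≈ 0.75; interference = 1 − 0.75 = 0.25.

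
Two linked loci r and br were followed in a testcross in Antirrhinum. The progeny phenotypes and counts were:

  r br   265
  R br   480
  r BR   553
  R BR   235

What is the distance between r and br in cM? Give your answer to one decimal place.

32.6 cM

The two most frequent classes, R br (480) and r BR (553), are the parental types, so the F1 was R br / r BR.
The recombinant classes are R BR and r br: 235 + 265 = 500.
Recombination frequency = 500/1533 = 0.3262 ≈ 32.6%, i.e. 32.6 cM.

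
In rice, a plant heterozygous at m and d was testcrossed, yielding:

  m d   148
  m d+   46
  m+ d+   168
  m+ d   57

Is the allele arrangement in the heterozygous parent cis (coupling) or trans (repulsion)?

The two most frequent classes are m+ d+ (168) and m d (148); these are the parental (non-recombinant) types.
So the F1 carried m+ d+ on one chromosome and m d on the other — the recessive alleles are on the same chromosome (cis / coupling).

cis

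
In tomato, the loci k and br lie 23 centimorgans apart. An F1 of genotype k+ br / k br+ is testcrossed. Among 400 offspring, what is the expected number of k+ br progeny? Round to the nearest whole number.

A map distance of 23 centimorgans corresponds to a recombination frequency of 0.230.
The F1 is k+ br / k br+, so k+ br is a parental gamete class with expected frequency (1 − r)/2 = 0.770/2 = 0.3850.
Expected number = 0.3850 × 400 = 154.00 ≈ 154.

154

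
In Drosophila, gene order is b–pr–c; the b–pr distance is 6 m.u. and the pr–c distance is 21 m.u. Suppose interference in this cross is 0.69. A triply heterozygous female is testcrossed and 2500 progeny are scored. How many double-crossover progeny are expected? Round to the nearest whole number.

Map distances give recombination frequencies of 0.060 and 0.210 for the two intervals.
With interference 0.69 (so coincidence = 0.31), expected double-crossover frequency = 0.060 × 0.210 × 0.31 = 0.00391.
Expected number = 0.00391 × 2500 = 9.77 ≈ 10.

10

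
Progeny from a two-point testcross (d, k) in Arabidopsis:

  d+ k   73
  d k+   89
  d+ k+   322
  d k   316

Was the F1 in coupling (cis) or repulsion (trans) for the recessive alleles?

cis

The two most frequent classes are d+ k+ (322) and d k (316); these are the parental (non-recombinant) types.
So the F1 carried d+ k+ on one chromosome and d k on the other — the recessive alleles are on the same chromosome (cis / coupling).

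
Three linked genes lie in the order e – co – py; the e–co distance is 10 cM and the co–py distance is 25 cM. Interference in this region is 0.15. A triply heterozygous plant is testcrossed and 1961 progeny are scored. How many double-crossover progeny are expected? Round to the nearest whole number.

Map distances give recombination frequencies of 0.100 and 0.250 for the two intervals.
With interference 0.15 (so coincidence = 0.85), expected double-crossover frequency = 0.100 × 0.250 × 0.85 = 0.02125.
Expected number = 0.02125 × 1961 = 41.67 ≈ 42.

42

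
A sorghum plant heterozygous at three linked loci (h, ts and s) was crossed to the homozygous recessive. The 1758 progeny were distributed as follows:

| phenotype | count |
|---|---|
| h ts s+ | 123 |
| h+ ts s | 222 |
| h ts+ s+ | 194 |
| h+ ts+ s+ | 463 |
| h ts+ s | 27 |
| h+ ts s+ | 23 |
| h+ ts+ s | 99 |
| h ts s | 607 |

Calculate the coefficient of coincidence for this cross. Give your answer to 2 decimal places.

0.69

The two most frequent reciprocal classes, h+ ts+ s+ and h ts s, are the parental types, so the F1 was h+ ts+ s+ / h ts s.
The two rarest classes, h+ ts s+ and h ts+ s, are the double crossovers. Comparing them with the parentals, only the ts allele has switched, so ts is the middle locus and the order is h – ts – s.
h–ts: (416 + 50)/1758 = 0.2651; ts–s: (222 + 50)/1758 = 0.1547.
Expected DCO frequency = 0.2651 × 0.1547 ≈ 0.04101; observed = 50/1758 ≈ 0.02844.
Coefficient of coincidence = 0.02844/0.04101 ≈ 0.69.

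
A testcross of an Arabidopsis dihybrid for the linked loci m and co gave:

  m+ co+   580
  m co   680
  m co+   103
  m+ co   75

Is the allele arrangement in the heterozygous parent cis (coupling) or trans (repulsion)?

cis

The two most frequent classes are m+ co+ (580) and m co (680); these are the parental (non-recombinant) types.
So the F1 carried m+ co+ on one chromosome and m co on the other — the recessive alleles are on the same chromosome (cis / coupling).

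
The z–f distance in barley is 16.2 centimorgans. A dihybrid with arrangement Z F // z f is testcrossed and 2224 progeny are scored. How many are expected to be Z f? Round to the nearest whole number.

180

A map distance of 16.2 centimorgans corresponds to a recombination frequency of 0.162.
The F1 is Z F / z f, so Z f is a recombinant gamete class with expected frequency r/2 = 0.162/2 = 0.0810.
Expected number = 0.0810 × 2224 = 180.14 ≈ 180.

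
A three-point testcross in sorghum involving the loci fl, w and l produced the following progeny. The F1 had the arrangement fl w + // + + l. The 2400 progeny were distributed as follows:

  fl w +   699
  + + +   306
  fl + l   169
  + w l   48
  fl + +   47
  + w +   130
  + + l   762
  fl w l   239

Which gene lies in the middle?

w

The two rarest classes, fl + + and + w l, are the double crossovers. Comparing them with the parentals, only the w allele has switched, so w is the middle locus and the order is l – w – fl.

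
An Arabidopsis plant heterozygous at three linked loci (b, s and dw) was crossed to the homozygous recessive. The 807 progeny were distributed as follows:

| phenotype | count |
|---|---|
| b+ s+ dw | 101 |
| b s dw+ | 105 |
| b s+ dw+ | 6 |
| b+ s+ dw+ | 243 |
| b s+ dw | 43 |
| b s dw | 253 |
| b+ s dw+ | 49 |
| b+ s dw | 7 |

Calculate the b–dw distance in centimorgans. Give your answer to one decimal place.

27.1 centimorgans

The two most frequent reciprocal classes, b+ s+ dw+ and b s dw, are the parental types, so the F1 was b+ s+ dw+ / b s dw.
The two rarest classes, b s+ dw+ and b+ s dw, are the double crossovers. Comparing them with the parentals, only the b allele has switched, so b is the middle locus and the order is s – b – dw.
Crossovers in the b–dw interval produce the single-crossover classes b+ s+ dw and b s dw+ (101 + 105 = 206) plus the double crossovers (13).
RF(b–dw) = (206 + 13) / 807 = 219/807 = 0.2714 → 27.1 centimorgans.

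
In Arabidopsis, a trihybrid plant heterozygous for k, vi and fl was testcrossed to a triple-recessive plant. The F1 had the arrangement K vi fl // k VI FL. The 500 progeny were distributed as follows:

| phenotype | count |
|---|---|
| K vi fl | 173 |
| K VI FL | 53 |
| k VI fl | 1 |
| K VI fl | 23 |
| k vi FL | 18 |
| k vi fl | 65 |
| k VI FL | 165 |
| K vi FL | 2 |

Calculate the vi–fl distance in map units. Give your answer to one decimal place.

The two rarest classes, K vi FL and k VI fl, are the double crossovers. Comparing them with the parentals, only the fl allele has switched, so fl is the middle locus and the order is k – fl – vi.
Crossovers in the fl–vi interval produce the single-crossover classes K VI fl and k vi FL (23 + 18 = 41) plus the double crossovers (3).
RF(fl–vi) = (41 + 3) / 500 = 44/500 = 0.0880 → 8.8 map units.

8.8 map units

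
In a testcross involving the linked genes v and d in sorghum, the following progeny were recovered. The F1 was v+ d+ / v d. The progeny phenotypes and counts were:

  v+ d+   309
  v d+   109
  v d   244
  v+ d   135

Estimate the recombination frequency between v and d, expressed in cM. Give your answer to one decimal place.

The recombinant classes are v+ d and v d+: 135 + 109 = 244.
Recombination frequency = 244/797 = 0.3061 ≈ 30.6%, i.e. 30.6 cM.

30.6 cM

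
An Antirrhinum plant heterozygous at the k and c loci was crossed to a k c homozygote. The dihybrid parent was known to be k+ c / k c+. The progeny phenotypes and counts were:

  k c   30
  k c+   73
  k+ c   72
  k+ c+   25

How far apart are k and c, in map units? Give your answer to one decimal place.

The recombinant classes are k+ c+ and k c: 25 + 30 = 55.
Recombination frequency = 55/200 = 0.2750 ≈ 27.5%, i.e. 27.5 map units.

27.5 map units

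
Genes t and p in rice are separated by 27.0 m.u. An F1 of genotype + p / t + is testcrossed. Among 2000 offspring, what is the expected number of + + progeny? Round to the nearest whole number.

270

A map distance of 27.0 m.u. corresponds to a recombination frequency of 0.270.
The F1 is + p / t +, so + + is a recombinant gamete class with expected frequency r/2 = 0.270/2 = 0.1350.
Expected number = 0.1350 × 2000 = 270.00 ≈ 270.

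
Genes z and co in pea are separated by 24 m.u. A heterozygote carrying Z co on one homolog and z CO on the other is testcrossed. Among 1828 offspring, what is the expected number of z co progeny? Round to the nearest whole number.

A map distance of 24 m.u. corresponds to a recombination frequency of 0.240.
The F1 is Z co / z CO, so z co is a recombinant gamete class with expected frequency r/2 = 0.240/2 = 0.1200.
Expected number = 0.1200 × 1828 = 219.36 ≈ 219.

219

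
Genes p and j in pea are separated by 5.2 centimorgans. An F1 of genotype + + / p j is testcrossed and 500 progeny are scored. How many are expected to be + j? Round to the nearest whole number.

A map distance of 5.2 centimorgans corresponds to a recombination frequency of 0.052.
The F1 is + + / p j, so + j is a recombinant gamete class with expected frequency r/2 = 0.052/2 = 0.0260.
Expected number = 0.0260 × 500 = 13.00 ≈ 13.

13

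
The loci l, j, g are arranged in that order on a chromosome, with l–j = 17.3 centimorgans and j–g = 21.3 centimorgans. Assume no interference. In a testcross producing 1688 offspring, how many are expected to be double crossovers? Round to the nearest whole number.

62

Map distances give recombination frequencies of 0.173 and 0.213 for the two intervals.
With no interference, expected double-crossover frequency = 0.173 × 0.213 = 0.03685.
Expected number = 0.03685 × 1688 = 62.20 ≈ 62.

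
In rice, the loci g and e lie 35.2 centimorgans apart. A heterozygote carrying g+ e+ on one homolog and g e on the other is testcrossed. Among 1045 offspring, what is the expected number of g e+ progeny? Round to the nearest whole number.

A map distance of 35.2 centimorgans corresponds to a recombination frequency of 0.352.
The F1 is g+ e+ / g e, so g e+ is a recombinant gamete class with expected frequency r/2 = 0.352/2 = 0.1760.
Expected number = 0.1760 × 1045 = 183.92 ≈ 184.

184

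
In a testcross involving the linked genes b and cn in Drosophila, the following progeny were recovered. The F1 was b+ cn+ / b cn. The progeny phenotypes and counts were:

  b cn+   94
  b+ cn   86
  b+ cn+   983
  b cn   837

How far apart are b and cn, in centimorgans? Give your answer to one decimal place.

The recombinant classes are b+ cn and b cn+: 86 + 94 = 180.
Recombination frequency = 180/2000 = 0.0900 ≈ 9.0%, i.e. 9.0 centimorgans.

9.0 centimorgans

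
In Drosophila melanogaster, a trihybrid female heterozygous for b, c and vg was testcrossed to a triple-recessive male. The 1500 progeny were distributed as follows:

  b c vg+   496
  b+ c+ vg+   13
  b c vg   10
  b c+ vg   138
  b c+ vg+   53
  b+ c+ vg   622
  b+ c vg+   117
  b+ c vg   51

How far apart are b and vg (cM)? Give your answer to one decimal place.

18.5 cM

The two most frequent reciprocal classes, b+ c+ vg and b c vg+, are the parental types, so the F1 was b+ c+ vg / b c vg+.
The two rarest classes, b+ c+ vg+ and b c vg, are the double crossovers. Comparing them with the parentals, only the vg allele has switched, so vg is the middle locus and the order is b – vg – c.
Crossovers in the b–vg interval produce the single-crossover classes b c+ vg and b+ c vg+ (138 + 117 = 255) plus the double crossovers (23).
RF(b–vg) = (255 + 23) / 1500 = 278/1500 = 0.1853 → 18.5 cM.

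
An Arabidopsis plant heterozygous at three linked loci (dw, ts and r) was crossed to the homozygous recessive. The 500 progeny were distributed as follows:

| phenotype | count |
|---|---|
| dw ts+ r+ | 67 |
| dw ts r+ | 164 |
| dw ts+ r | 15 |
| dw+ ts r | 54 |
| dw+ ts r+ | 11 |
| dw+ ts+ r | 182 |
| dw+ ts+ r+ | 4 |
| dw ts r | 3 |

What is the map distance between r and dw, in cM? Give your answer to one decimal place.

The two most frequent reciprocal classes, dw ts r+ and dw+ ts+ r, are the parental types, so the F1 was dw ts r+ / dw+ ts+ r.
The two rarest classes, dw ts r and dw+ ts+ r+, are the double crossovers. Comparing them with the parentals, only the r allele has switched, so r is the middle locus and the order is ts – r – dw.
Crossovers in the r–dw interval produce the single-crossover classes dw+ ts r+ and dw ts+ r (11 + 15 = 26) plus the double crossovers (7).
RF(r–dw) = (26 + 7) / 500 = 33/500 = 0.0660 → 6.6 cM.

6.6 cM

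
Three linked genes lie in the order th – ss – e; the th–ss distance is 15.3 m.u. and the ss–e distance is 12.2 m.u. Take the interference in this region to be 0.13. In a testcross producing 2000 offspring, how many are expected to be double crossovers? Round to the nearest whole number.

32

Map distances give recombination frequencies of 0.153 and 0.122 for the two intervals.
With interference 0.13 (so coincidence = 0.87), expected double-crossover frequency = 0.153 × 0.122 × 0.87 = 0.01624.
Expected number = 0.01624 × 2000 = 32.48 ≈ 32.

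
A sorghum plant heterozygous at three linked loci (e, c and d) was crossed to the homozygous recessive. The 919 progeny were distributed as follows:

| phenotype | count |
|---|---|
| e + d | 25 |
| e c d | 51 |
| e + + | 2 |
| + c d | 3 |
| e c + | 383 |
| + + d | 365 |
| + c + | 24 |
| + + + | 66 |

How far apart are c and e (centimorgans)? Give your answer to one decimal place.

The two most frequent reciprocal classes, e c + and + + d, are the parental types, so the F1 was e c + / + + d.
The two rarest classes, e + + and + c d, are the double crossovers. Comparing them with the parentals, only the c allele has switched, so c is the middle locus and the order is e – c – d.
Crossovers in the e–c interval produce the single-crossover classes + c + and e + d (24 + 25 = 49) plus the double crossovers (5).
RF(e–c) = (49 + 5) / 919 = 54/919 = 0.0588 → 5.9 centimorgans.

5.9 centimorgans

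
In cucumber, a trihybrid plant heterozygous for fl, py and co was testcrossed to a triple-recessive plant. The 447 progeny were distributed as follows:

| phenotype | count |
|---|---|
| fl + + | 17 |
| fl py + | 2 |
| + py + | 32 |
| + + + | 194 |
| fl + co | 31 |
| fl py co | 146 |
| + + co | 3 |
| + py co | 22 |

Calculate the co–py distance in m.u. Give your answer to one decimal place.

The two most frequent reciprocal classes, + + + and fl py co, are the parental types, so the F1 was + + + / fl py co.
The two rarest classes, + + co and fl py +, are the double crossovers. Comparing them with the parentals, only the co allele has switched, so co is the middle locus and the order is py – co – fl.
Crossovers in the py–co interval produce the single-crossover classes + py + and fl + co (32 + 31 = 63) plus the double crossovers (5).
RF(py–co) = (63 + 5) / 447 = 68/447 = 0.1521 → 15.2 m.u.

15.2 m.u.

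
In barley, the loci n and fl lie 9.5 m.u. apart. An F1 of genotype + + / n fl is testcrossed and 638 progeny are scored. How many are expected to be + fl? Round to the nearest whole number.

30

A map distance of 9.5 m.u. corresponds to a recombination frequency of 0.095.
The F1 is + + / n fl, so + fl is a recombinant gamete class with expected frequency r/2 = 0.095/2 = 0.0475.
Expected number = 0.0475 × 638 = 30.30 ≈ 30.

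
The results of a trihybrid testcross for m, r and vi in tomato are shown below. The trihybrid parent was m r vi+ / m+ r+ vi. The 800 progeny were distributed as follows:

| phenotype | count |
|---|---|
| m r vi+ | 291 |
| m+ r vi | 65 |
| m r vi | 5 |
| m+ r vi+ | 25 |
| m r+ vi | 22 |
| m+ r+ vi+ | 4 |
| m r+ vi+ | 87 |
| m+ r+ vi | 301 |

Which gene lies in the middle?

vi

The two rarest classes, m r vi and m+ r+ vi+, are the double crossovers. Comparing them with the parentals, only the vi allele has switched, so vi is the middle locus and the order is m – vi – r.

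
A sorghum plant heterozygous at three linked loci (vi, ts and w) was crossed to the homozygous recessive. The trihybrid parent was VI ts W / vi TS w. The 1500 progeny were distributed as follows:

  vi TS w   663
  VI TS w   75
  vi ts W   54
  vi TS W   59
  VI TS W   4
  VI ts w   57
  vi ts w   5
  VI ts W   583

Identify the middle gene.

The two rarest classes, VI TS W and vi ts w, are the double crossovers. Comparing them with the parentals, only the ts allele has switched, so ts is the middle locus and the order is vi – ts – w.

ts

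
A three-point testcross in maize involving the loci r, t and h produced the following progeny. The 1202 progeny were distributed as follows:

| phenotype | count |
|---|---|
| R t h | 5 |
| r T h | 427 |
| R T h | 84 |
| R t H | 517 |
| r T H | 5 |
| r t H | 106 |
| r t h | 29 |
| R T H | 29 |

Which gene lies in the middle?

The two most frequent reciprocal classes, r T h and R t H, are the parental types, so the F1 was r T h / R t H.
The two rarest classes, r T H and R t h, are the double crossovers. Comparing them with the parentals, only the h allele has switched, so h is the middle locus and the order is r – h – t.

h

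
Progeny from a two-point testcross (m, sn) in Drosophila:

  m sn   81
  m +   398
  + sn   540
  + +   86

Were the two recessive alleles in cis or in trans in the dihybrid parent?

trans

The two most frequent classes are + sn (540) and m + (398); these are the parental (non-recombinant) types.
So the F1 carried + sn on one chromosome and m + on the other — the recessive alleles are on opposite chromosomes (trans / repulsion).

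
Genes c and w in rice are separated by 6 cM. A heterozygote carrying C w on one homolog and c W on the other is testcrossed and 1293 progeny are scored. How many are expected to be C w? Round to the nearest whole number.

A map distance of 6 cM corresponds to a recombination frequency of 0.060.
The F1 is C w / c W, so C w is a parental gamete class with expected frequency (1 − r)/2 = 0.940/2 = 0.4700.
Expected number = 0.4700 × 1293 = 607.71 ≈ 608.

608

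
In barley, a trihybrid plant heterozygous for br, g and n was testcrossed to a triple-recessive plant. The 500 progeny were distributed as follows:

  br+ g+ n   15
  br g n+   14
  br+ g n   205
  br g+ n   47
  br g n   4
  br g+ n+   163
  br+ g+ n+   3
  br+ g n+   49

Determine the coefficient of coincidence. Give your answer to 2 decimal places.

0.94

The two most frequent reciprocal classes, br g+ n+ and br+ g n, are the parental types, so the F1 was br g+ n+ / br+ g n.
The two rarest classes, br+ g+ n+ and br g n, are the double crossovers. Comparing them with the parentals, only the br allele has switched, so br is the middle locus and the order is g – br – n.
g–br: (29 + 7)/500 = 0.0720; br–n: (96 + 7)/500 = 0.2060.
Expected DCO frequency = 0.0720 × 0.2060 ≈ 0.01483; observed = 7/500 ≈ 0.01400.
Coefficient of coincidence = 0.01400/0.01483 ≈ 0.94.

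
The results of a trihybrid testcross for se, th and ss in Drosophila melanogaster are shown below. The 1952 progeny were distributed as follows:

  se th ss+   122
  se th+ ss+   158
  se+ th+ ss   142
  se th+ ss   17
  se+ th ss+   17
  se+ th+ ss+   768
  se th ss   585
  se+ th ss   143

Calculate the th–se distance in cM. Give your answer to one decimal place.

17.2 cM

The two most frequent reciprocal classes, se+ th+ ss+ and se th ss, are the parental types, so the F1 was se+ th+ ss+ / se th ss.
The two rarest classes, se+ th ss+ and se th+ ss, are the double crossovers. Comparing them with the parentals, only the th allele has switched, so th is the middle locus and the order is se – th – ss.
Crossovers in the se–th interval produce the single-crossover classes se th+ ss+ and se+ th ss (158 + 143 = 301) plus the double crossovers (34).
RF(se–th) = (301 + 34) / 1952 = 335/1952 = 0.1716 → 17.2 cM.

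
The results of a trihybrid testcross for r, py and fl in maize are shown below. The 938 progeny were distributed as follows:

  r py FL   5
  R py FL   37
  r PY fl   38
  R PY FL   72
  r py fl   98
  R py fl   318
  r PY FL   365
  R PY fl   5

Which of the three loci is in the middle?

The two most frequent reciprocal classes, R py fl and r PY FL, are the parental types, so the F1 was R py fl / r PY FL.
The two rarest classes, R PY fl and r py FL, are the double crossovers. Comparing them with the parentals, only the py allele has switched, so py is the middle locus and the order is r – py – fl.

py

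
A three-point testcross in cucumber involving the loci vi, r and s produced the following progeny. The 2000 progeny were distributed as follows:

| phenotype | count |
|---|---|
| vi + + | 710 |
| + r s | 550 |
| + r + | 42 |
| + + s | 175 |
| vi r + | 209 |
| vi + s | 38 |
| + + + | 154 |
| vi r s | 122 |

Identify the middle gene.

s

The two most frequent reciprocal classes, + r s and vi + +, are the parental types, so the F1 was + r s / vi + +.
The two rarest classes, + r + and vi + s, are the double crossovers. Comparing them with the parentals, only the s allele has switched, so s is the middle locus and the order is r – s – vi.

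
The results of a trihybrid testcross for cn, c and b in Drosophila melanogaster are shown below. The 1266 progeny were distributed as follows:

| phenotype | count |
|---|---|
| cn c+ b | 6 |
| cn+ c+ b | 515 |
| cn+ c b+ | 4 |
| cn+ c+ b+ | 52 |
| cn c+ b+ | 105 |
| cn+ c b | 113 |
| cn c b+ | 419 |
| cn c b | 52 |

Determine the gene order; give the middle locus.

The two most frequent reciprocal classes, cn c b+ and cn+ c+ b, are the parental types, so the F1 was cn c b+ / cn+ c+ b.
The two rarest classes, cn+ c b+ and cn c+ b, are the double crossovers. Comparing them with the parentals, only the cn allele has switched, so cn is the middle locus and the order is c – cn – b.

cn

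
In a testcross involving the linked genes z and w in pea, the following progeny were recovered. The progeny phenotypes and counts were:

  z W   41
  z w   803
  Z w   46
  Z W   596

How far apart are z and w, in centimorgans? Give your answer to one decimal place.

5.9 centimorgans

The two most frequent classes, Z W (596) and z w (803), are the parental types, so the F1 was Z W / z w.
The recombinant classes are Z w and z W: 46 + 41 = 87.
Recombination frequency = 87/1486 = 0.0585 ≈ 5.9%, i.e. 5.9 centimorgans.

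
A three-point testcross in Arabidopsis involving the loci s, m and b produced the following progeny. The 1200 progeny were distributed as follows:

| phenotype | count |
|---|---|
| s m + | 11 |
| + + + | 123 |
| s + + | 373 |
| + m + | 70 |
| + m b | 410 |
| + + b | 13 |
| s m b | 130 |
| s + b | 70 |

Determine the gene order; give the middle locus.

m

The two most frequent reciprocal classes, + m b and s + +, are the parental types, so the F1 was + m b / s + +.
The two rarest classes, + + b and s m +, are the double crossovers. Comparing them with the parentals, only the m allele has switched, so m is the middle locus and the order is s – m – b.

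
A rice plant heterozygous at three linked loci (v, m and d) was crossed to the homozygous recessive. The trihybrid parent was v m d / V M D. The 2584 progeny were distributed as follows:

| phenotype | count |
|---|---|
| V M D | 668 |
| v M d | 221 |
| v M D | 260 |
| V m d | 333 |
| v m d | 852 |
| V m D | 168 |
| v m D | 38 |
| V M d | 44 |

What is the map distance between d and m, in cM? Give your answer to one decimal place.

The two rarest classes, v m D and V M d, are the double crossovers. Comparing them with the parentals, only the d allele has switched, so d is the middle locus and the order is m – d – v.
Crossovers in the m–d interval produce the single-crossover classes v M d and V m D (221 + 168 = 389) plus the double crossovers (82).
RF(m–d) = (389 + 82) / 2584 = 471/2584 = 0.1823 → 18.2 cM.

18.2 cM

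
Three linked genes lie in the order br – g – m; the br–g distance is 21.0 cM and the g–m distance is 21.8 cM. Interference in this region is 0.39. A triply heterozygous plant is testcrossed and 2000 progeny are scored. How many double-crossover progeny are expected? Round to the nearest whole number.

56

Map distances give recombination frequencies of 0.210 and 0.218 for the two intervals.
With interference 0.39 (so coincidence = 0.61), expected double-crossover frequency = 0.210 × 0.218 × 0.61 = 0.02793.
Expected number = 0.02793 × 2000 = 55.85 ≈ 56.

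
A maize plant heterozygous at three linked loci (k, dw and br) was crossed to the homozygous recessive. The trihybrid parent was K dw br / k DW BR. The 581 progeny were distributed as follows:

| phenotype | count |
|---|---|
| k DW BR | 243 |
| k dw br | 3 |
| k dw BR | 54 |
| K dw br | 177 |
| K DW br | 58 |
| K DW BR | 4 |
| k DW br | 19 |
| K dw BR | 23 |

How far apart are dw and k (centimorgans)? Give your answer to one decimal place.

The two rarest classes, k dw br and K DW BR, are the double crossovers. Comparing them with the parentals, only the k allele has switched, so k is the middle locus and the order is br – k – dw.
Crossovers in the k–dw interval produce the single-crossover classes K DW br and k dw BR (58 + 54 = 112) plus the double crossovers (7).
RF(k–dw) = (112 + 7) / 581 = 119/581 = 0.2048 → 20.5 centimorgans.

20.5 centimorgans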